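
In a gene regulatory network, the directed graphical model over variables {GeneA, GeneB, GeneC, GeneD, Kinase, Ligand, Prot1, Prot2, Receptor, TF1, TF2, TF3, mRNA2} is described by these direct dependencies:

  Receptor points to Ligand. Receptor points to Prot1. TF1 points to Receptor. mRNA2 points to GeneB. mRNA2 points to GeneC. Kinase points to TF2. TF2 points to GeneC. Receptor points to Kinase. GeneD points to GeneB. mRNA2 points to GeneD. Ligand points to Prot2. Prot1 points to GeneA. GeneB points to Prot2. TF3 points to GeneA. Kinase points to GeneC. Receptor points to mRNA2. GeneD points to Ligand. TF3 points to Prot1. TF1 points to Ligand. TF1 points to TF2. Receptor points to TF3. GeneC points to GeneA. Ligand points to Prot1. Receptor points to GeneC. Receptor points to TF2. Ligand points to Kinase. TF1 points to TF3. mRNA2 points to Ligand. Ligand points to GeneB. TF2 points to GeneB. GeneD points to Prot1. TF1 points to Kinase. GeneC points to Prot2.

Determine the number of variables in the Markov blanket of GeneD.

8

Recall MB(v) = parents ∪ children ∪ spouses, where spouses are the other parents of v's children.
GeneD's children: GeneB, Ligand, Prot1.
Parents of GeneD: mRNA2.
For each child, the remaining parents (spouses of GeneD):
  Ligand also has parents Receptor, TF1, mRNA2.
  GeneB's other parents are Ligand, TF2, mRNA2.
  Prot1's other parents are Ligand, Receptor, TF3.
MB(GeneD) = {GeneB, Ligand, Prot1, Receptor, TF1, TF2, TF3, mRNA2}, which has 8 nodes.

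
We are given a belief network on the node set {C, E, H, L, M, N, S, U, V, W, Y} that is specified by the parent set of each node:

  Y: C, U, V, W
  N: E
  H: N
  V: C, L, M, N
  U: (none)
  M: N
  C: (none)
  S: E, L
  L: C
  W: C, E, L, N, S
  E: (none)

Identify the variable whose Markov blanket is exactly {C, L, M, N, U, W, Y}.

V

The target node must have every member of {C, L, M, N, U, W, Y} as a parent, child, or co-parent, and no others.
Parents of V: C, L, M, N; children: Y; co-parents: C, U, W.
These exactly cover the given set, so the node is V.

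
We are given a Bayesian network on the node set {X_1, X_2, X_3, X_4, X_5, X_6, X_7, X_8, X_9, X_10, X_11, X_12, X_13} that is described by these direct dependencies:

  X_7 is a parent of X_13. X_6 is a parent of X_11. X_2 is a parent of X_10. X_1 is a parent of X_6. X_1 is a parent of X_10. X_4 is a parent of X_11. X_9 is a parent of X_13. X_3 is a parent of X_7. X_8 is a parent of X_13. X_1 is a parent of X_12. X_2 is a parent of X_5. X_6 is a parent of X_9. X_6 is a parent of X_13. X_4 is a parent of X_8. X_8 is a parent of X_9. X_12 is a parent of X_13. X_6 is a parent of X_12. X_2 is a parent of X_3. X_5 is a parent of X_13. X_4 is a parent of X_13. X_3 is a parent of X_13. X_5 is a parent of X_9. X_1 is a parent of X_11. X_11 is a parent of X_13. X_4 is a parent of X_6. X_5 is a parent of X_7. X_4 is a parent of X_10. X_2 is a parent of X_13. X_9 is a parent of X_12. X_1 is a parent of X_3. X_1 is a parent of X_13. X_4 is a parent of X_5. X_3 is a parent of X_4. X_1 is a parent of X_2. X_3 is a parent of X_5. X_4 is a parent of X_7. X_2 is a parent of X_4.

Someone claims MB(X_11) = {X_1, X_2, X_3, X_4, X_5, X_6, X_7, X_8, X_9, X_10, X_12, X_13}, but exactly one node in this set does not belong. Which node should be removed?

X_10

X_11's parents: X_1, X_4, X_6.
X_11's children: X_13.
Co-parents of X_11 (other parents of its children):
  X_13 also has parents X_1, X_2, X_3, X_4, X_5, X_6, X_7, X_8, X_9, X_12.
MB(X_11) = {X_1, X_2, X_3, X_4, X_5, X_6, X_7, X_8, X_9, X_12, X_13}.
X_10 is neither a parent, child, nor co-parent of X_11, so it does not belong.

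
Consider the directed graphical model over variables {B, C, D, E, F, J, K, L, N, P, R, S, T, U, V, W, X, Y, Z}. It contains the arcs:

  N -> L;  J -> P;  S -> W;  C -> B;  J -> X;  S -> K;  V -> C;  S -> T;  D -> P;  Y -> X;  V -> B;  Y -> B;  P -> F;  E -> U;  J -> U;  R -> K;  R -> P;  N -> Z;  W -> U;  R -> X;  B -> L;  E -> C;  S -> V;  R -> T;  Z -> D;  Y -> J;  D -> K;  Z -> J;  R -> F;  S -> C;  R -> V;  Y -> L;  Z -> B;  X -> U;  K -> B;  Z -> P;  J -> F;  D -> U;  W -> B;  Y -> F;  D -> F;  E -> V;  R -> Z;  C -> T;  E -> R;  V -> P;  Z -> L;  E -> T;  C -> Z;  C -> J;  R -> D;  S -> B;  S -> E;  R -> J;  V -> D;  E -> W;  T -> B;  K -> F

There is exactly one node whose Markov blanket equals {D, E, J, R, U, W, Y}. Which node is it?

X

The target node must have every member of {D, E, J, R, U, W, Y} as a parent, child, or co-parent, and no others.
Parents of X: J, R, Y; children: U; co-parents: D, E, J, W.
These exactly cover the given set, so the node is X.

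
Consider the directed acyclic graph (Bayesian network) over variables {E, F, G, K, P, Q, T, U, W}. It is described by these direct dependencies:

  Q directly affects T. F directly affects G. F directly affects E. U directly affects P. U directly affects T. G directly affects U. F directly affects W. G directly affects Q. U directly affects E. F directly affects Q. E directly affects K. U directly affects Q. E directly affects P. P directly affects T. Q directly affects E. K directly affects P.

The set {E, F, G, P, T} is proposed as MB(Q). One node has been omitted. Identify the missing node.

U

The Markov blanket of a node is its parents, its children, and the other parents of its children.
Q's parents: F, G, U.
Q has children E, T.
Co-parents of Q (other parents of its children):
  E's other parents are F, U.
  T also has parents P, U.
MB(Q) = {E, F, G, P, T, U}.
Comparing with the claimed set, U is missing.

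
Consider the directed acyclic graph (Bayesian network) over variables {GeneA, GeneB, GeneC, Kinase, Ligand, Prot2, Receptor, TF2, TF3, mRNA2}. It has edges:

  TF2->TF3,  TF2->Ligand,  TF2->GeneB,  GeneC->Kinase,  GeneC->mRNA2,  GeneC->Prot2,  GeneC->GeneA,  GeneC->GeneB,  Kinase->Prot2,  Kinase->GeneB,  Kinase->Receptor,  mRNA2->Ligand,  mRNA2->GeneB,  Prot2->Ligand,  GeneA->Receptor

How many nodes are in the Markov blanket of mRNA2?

A node's Markov blanket = Pa ∪ Ch ∪ (parents of Ch other than the node itself).
mRNA2's parents: GeneC.
mRNA2 has children GeneB, Ligand.
Co-parents of mRNA2 (other parents of its children):
  Ligand: Prot2, TF2
  GeneB: GeneC, Kinase, TF2
MB(mRNA2) = {GeneB, GeneC, Kinase, Ligand, Prot2, TF2}, which has 6 nodes.

6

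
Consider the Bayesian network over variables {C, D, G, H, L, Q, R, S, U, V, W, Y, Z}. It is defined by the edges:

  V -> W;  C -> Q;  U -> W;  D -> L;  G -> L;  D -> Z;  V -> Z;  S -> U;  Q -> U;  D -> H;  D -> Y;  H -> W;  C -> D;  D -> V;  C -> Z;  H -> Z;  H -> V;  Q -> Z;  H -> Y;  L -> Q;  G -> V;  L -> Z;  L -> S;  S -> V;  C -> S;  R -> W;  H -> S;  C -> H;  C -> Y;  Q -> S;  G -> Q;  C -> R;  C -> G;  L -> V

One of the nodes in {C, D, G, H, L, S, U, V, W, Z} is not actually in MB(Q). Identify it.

W

The Markov blanket of a node is its parents, its children, and the other parents of its children.
Parents of Q: C, G, L.
Ch(Q) = {S, U, Z}.
For each child, the remaining parents (spouses of Q):
  S's other parents are C, H, L.
  U also has parent S.
  Z's other parents are C, D, H, L, V.
MB(Q) = {C, D, G, H, L, S, U, V, Z}.
W is neither a parent, child, nor co-parent of Q, so it does not belong.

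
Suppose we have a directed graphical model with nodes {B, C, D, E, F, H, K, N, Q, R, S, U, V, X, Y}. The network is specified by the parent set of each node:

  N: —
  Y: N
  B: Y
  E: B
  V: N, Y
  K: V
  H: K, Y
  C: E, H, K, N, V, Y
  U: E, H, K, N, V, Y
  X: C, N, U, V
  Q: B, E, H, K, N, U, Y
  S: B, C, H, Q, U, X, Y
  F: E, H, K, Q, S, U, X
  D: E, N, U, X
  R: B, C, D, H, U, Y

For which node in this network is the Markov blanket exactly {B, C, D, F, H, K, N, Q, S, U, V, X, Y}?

The target node must have every member of {B, C, D, F, H, K, N, Q, S, U, V, X, Y} as a parent, child, or co-parent, and no others.
Parents of E: B; children: C, D, F, Q, U; co-parents: B, H, K, N, Q, S, U, V, X, Y.
These exactly cover the given set, so the node is E.

E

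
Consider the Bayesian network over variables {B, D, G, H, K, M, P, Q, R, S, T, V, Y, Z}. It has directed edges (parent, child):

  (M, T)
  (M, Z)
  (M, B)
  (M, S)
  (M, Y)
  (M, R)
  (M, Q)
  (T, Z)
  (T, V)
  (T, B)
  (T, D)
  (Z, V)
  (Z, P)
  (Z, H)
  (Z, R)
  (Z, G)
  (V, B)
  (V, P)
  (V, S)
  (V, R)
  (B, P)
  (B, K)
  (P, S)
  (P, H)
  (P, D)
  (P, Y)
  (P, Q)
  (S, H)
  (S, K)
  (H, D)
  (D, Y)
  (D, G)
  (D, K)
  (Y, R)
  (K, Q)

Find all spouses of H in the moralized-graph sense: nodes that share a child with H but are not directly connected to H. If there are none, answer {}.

{T}

Children of H: D.
  D: P, T
Excluding nodes already adjacent to H (D, P, S, Z), the co-parent-only contribution is {T}.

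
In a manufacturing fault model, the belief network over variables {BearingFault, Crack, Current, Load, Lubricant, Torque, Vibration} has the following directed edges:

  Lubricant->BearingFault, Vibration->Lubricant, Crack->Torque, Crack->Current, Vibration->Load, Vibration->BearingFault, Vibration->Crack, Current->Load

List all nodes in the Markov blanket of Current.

{Crack, Load, Vibration}

The Markov blanket of a node is its parents, its children, and the other parents of its children.
Parents of Current: Crack.
Current's children: Load.
Co-parents of Current (other parents of its children):
  parents(Load) \ {Current} = {Vibration}.
MB(Current) = {Crack, Load, Vibration}.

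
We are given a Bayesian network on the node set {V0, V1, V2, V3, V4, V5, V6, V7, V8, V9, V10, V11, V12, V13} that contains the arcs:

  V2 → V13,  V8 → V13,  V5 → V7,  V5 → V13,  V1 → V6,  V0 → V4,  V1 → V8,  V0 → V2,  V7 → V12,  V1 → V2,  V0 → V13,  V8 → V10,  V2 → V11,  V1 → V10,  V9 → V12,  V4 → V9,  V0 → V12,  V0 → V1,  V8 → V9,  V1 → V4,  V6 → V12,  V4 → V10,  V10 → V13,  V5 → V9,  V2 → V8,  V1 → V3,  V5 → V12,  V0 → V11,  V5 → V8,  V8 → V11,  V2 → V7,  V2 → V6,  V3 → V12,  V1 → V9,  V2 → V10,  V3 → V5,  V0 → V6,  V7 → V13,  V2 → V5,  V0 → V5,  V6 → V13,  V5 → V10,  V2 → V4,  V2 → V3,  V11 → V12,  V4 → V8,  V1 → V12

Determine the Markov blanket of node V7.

{V0, V1, V2, V3, V5, V6, V8, V9, V10, V11, V12, V13}

By definition, MB(V7) is built from V7's parents, V7's children, and the co-parents of V7.
V7's children: V12, V13.
Pa(V7) = {V2, V5}.
For each child, the remaining parents (spouses of V7):
  V12 also has parents V0, V1, V3, V5, V6, V9, V11.
  V13 also has parents V0, V2, V5, V6, V8, V10.
So the Markov blanket of V7 is {V0, V1, V2, V3, V5, V6, V8, V9, V10, V11, V12, V13}.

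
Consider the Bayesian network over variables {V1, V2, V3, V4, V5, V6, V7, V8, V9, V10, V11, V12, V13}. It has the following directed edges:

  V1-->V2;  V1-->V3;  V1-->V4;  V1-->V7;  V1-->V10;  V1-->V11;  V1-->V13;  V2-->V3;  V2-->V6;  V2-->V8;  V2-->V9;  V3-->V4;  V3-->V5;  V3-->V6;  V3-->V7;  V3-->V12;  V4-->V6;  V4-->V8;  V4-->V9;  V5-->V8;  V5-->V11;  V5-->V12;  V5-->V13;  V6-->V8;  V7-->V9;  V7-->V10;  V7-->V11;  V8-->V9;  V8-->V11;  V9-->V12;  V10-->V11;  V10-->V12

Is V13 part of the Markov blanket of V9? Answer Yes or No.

No

A node's Markov blanket = Pa ∪ Ch ∪ (parents of Ch other than the node itself).
Children of V9: V12.
V9's parents: V2, V4, V7, V8.
For each child, the remaining parents (spouses of V9):
  parents(V12) \ {V9} = {V3, V5, V10}.
MB(V9) = {V2, V3, V4, V5, V7, V8, V10, V12}; V13 is not in this set.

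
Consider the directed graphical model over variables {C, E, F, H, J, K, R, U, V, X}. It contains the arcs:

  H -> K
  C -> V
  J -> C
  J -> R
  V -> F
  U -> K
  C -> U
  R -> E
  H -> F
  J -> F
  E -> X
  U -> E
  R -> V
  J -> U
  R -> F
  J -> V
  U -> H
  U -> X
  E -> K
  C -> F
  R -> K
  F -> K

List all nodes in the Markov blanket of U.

{C, E, F, H, J, K, R, X}

Parents of U: C, J.
U's children: E, H, K, X.
Parents of each child, excluding U:
  parents(E) \ {U} = {R}.
  H: no additional parents.
  X also has parent E.
  K also has parents E, F, H, R.
Union: {C, J} ∪ {E, H, K, X} ∪ {E, F, H, R} = {C, E, F, H, J, K, R, X}.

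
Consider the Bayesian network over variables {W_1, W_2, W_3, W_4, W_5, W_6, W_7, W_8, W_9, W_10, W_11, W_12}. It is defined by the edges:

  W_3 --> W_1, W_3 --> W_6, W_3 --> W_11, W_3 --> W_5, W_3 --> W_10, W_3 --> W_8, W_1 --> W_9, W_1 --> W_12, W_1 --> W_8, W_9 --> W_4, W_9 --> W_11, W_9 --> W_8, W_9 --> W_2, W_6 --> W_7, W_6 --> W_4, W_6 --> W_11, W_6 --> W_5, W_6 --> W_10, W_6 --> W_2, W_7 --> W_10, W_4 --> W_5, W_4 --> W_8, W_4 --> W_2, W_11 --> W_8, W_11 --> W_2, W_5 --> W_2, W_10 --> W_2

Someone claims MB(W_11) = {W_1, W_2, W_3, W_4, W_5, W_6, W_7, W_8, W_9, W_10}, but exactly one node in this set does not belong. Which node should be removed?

The Markov blanket of a node is its parents, its children, and the other parents of its children.
W_11 has parents W_3, W_6, W_9.
Ch(W_11) = {W_2, W_8}.
Parents of each child, excluding W_11:
  parents(W_8) \ {W_11} = {W_1, W_3, W_4, W_9}.
  parents(W_2) \ {W_11} = {W_4, W_5, W_6, W_9, W_10}.
MB(W_11) = {W_1, W_2, W_3, W_4, W_5, W_6, W_8, W_9, W_10}.
W_7 is neither a parent, child, nor co-parent of W_11, so it does not belong.

W_7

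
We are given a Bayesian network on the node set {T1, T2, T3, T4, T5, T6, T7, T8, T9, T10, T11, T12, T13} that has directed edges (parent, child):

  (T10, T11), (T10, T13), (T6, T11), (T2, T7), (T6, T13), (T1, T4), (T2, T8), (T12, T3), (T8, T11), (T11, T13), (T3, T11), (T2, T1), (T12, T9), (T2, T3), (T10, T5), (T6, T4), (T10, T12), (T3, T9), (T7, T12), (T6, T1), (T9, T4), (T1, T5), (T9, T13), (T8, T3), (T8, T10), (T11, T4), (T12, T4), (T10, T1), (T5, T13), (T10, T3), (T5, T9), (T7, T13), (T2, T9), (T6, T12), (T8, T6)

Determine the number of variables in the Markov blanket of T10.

Children of T10: T1, T3, T5, T11, T12, T13.
Parents of T10: T8.
For each child, the remaining parents (spouses of T10):
  T1: T2, T6
  T12: T6, T7
  T5: T1
  T3: T2, T8, T12
  T11: T3, T6, T8
  T13: T5, T6, T7, T9, T11
MB(T10) = {T1, T2, T3, T5, T6, T7, T8, T9, T11, T12, T13}, which has 11 nodes.

11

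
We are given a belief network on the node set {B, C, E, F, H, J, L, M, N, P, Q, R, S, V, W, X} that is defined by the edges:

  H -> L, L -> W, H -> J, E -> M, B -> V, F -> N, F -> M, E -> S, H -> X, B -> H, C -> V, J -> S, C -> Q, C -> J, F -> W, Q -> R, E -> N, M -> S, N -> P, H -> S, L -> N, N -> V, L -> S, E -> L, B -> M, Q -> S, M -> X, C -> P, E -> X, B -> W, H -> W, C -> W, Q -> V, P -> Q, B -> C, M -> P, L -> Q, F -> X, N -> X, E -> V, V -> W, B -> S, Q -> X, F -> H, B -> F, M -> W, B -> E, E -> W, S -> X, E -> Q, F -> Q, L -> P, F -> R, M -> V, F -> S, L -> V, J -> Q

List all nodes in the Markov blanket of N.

N has children P, V, X.
Pa(N) = {E, F, L}.
Other parents of N's children:
  P: C, L, M
  V: B, C, E, L, M, Q
  X: E, F, H, M, Q, S
So the Markov blanket of N is {B, C, E, F, H, L, M, P, Q, S, V, X}.

{B, C, E, F, H, L, M, P, Q, S, V, X}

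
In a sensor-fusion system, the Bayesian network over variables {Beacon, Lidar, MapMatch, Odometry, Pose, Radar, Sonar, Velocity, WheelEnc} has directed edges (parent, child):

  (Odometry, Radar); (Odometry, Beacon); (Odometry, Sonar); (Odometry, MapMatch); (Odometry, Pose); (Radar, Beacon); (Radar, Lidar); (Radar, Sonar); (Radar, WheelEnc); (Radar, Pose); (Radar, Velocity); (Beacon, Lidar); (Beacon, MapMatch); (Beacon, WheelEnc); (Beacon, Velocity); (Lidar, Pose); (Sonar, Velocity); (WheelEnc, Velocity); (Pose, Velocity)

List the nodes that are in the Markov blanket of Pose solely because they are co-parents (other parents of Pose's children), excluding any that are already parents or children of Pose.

{Beacon, Sonar, WheelEnc}

Children of Pose: Velocity.
  Velocity's other parents are Beacon, Radar, Sonar, WheelEnc.
Excluding nodes already adjacent to Pose (Lidar, Odometry, Radar, Velocity), the co-parent-only contribution is {Beacon, Sonar, WheelEnc}.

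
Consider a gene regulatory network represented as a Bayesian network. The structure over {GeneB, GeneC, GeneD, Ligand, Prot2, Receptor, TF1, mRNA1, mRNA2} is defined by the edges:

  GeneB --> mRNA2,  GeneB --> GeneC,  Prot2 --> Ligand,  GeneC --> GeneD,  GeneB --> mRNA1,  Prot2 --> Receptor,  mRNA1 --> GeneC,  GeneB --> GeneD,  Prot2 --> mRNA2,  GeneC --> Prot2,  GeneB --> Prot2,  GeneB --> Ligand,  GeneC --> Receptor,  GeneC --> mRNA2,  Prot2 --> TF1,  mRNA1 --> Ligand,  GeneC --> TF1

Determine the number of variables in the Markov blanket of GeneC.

7

Recall MB(v) = parents ∪ children ∪ spouses, where spouses are the other parents of v's children.
GeneC's children: GeneD, Prot2, Receptor, TF1, mRNA2.
GeneC's parents: GeneB, mRNA1.
Parents of each child, excluding GeneC:
  Prot2: GeneB
  Receptor: Prot2
  TF1: Prot2
  mRNA2: GeneB, Prot2
  GeneD: GeneB
MB(GeneC) = {GeneB, GeneD, Prot2, Receptor, TF1, mRNA1, mRNA2}, which has 7 nodes.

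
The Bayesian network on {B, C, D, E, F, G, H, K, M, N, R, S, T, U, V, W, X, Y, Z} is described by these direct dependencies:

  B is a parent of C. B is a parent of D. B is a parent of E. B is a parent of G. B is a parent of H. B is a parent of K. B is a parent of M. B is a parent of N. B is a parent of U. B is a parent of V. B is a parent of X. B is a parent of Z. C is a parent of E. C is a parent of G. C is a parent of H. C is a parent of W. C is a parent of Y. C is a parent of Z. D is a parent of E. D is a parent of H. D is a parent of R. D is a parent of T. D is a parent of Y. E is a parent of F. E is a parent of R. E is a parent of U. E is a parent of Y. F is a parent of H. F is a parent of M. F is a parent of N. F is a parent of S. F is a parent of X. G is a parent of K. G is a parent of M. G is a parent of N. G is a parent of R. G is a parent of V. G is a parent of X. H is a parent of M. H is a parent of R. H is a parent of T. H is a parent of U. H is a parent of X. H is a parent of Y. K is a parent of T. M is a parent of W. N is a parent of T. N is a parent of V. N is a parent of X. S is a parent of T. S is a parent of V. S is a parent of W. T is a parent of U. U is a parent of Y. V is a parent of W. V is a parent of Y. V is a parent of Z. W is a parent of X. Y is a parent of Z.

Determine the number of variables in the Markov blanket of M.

Recall MB(v) = parents ∪ children ∪ spouses, where spouses are the other parents of v's children.
M's parents: B, F, G, H.
M has child W.
For each child, the remaining parents (spouses of M):
  W: C, S, V
MB(M) = {B, C, F, G, H, S, V, W}, which has 8 nodes.

8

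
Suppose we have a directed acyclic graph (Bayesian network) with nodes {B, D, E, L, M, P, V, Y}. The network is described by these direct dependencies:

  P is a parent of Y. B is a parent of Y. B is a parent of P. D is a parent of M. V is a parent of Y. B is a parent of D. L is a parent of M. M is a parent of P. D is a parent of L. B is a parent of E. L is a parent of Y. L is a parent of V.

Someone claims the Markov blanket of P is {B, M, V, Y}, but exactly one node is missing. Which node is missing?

L

Parents of P: B, M.
Children of P: Y.
Parents of each child, excluding P:
  Y: B, L, V
MB(P) = {B, L, M, V, Y}.
Comparing with the claimed set, L is missing.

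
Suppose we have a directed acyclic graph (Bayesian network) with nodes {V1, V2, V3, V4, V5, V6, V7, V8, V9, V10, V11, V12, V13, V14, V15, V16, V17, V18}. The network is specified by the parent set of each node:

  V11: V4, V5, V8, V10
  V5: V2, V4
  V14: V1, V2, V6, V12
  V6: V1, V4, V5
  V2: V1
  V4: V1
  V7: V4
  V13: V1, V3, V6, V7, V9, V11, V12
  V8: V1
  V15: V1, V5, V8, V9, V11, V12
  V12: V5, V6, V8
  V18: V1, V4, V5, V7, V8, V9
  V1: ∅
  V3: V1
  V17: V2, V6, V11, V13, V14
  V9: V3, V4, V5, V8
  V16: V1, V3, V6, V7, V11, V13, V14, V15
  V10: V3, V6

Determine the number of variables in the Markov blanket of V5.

V5 has children V6, V9, V11, V12, V15, V18.
V5's parents: V2, V4.
For each child, the remaining parents (spouses of V5):
  V6: V1, V4
  V9: V3, V4, V8
  V11: V4, V8, V10
  V12: V6, V8
  V15: V1, V8, V9, V11, V12
  V18: V1, V4, V7, V8, V9
MB(V5) = {V1, V2, V3, V4, V6, V7, V8, V9, V10, V11, V12, V15, V18}, which has 13 nodes.

13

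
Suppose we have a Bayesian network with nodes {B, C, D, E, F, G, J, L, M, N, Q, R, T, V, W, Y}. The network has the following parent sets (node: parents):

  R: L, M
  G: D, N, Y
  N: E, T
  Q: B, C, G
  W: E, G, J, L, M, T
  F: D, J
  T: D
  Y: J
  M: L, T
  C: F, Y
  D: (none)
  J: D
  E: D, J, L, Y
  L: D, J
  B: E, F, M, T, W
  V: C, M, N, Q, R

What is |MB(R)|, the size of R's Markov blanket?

Children of R: V.
Pa(R) = {L, M}.
Co-parents of R (other parents of its children):
  V also has parents C, M, N, Q.
MB(R) = {C, L, M, N, Q, V}, which has 6 nodes.

6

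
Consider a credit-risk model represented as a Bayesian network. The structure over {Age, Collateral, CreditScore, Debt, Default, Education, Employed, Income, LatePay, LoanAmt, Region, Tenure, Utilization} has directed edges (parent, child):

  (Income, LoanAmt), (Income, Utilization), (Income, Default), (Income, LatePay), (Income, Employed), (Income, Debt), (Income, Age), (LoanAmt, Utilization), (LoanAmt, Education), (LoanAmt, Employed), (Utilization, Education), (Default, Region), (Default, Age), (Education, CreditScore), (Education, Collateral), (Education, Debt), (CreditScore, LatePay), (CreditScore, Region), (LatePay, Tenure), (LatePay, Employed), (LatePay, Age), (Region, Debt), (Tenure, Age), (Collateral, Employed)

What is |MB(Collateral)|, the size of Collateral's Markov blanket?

5

A node's Markov blanket = Pa ∪ Ch ∪ (parents of Ch other than the node itself).
Pa(Collateral) = {Education}.
Children of Collateral: Employed.
Parents of each child, excluding Collateral:
  parents(Employed) \ {Collateral} = {Income, LatePay, LoanAmt}.
MB(Collateral) = {Education, Employed, Income, LatePay, LoanAmt}, which has 5 nodes.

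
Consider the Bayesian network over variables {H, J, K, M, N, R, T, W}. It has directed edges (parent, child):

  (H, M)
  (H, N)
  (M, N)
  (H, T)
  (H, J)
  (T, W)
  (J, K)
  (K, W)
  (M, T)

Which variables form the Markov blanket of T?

{H, K, M, W}

T's parents: H, M.
T's children: W.
Co-parents of T (other parents of its children):
  parents(W) \ {T} = {K}.
MB(T) = {H, K, M, W}.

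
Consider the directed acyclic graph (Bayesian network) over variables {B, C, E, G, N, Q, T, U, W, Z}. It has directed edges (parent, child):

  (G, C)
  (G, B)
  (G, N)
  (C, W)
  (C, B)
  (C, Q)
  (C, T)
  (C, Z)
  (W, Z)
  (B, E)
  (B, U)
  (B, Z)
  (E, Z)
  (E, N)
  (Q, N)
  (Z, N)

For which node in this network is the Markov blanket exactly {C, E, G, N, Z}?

The target node must have every member of {C, E, G, N, Z} as a parent, child, or co-parent, and no others.
Parents of Q: C; children: N; co-parents: E, G, Z.
These exactly cover the given set, so the node is Q.

Q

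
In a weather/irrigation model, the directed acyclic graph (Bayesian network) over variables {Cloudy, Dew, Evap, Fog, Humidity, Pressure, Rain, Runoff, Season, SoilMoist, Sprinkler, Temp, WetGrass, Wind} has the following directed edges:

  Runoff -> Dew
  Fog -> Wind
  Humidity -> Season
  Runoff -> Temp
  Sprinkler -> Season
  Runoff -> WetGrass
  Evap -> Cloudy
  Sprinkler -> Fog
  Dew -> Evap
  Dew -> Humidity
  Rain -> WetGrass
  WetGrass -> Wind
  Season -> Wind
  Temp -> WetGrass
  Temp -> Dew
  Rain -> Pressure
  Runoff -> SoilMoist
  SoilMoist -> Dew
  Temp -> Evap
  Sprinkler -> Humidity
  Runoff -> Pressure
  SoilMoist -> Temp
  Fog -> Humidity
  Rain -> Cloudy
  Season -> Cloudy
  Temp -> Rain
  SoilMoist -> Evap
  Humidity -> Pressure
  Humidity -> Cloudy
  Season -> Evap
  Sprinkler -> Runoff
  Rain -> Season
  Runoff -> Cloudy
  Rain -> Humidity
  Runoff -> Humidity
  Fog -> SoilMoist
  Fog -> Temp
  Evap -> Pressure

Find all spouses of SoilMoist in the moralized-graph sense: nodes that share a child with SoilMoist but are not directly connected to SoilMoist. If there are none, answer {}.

{Season}

Children of SoilMoist: Dew, Evap, Temp.
  parents(Temp) \ {SoilMoist} = {Fog, Runoff}.
  Dew's other parents are Runoff, Temp.
  Evap's other parents are Dew, Season, Temp.
Excluding nodes already adjacent to SoilMoist (Dew, Evap, Fog, Runoff, Temp), the co-parent-only contribution is {Season}.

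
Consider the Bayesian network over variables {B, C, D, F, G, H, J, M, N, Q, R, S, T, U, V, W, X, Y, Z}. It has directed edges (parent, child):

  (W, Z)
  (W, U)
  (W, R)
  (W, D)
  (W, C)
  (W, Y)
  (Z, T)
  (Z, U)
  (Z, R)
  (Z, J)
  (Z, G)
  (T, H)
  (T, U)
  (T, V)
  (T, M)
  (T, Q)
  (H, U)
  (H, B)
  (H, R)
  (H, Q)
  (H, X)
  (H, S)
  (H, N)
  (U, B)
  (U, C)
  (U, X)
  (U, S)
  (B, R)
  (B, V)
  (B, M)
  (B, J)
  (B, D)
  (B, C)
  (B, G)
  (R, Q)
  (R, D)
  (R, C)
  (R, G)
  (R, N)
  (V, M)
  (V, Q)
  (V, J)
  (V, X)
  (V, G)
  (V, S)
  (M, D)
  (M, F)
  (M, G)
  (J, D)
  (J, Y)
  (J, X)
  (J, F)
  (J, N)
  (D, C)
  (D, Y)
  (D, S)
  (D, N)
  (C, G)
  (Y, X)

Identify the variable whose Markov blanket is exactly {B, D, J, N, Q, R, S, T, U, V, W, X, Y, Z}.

H

The target node must have every member of {B, D, J, N, Q, R, S, T, U, V, W, X, Y, Z} as a parent, child, or co-parent, and no others.
Parents of H: T; children: B, N, Q, R, S, U, X; co-parents: B, D, J, R, T, U, V, W, Y, Z.
These exactly cover the given set, so the node is H.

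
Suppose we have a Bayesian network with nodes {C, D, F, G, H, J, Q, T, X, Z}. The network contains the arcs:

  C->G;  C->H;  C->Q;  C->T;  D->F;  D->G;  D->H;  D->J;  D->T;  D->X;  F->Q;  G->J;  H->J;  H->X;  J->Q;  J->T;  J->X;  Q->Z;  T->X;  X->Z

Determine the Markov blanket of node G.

{C, D, H, J}

G's parents: C, D.
Children of G: J.
Co-parents of G (other parents of its children):
  parents(J) \ {G} = {D, H}.
Taking the union gives {C, D, H, J}.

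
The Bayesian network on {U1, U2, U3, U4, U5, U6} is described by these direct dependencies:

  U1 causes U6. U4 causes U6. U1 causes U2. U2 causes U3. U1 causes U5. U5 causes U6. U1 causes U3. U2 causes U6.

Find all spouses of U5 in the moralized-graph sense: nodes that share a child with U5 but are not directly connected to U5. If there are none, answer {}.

{U2, U4}

Children of U5: U6.
  U6 also has parents U1, U2, U4.
Excluding nodes already adjacent to U5 (U1, U6), the co-parent-only contribution is {U2, U4}.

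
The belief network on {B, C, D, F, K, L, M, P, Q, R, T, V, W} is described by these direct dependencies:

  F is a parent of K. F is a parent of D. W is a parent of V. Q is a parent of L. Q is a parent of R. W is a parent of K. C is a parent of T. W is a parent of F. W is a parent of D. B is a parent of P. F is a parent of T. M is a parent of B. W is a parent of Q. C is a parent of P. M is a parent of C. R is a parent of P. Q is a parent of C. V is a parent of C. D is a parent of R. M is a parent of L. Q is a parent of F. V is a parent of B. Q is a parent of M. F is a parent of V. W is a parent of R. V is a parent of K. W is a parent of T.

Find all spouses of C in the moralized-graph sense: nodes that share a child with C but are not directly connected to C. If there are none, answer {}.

Children of C: P, T.
  T also has parents F, W.
  P's other parents are B, R.
Excluding nodes already adjacent to C (M, P, Q, T, V), the co-parent-only contribution is {B, F, R, W}.

{B, F, R, W}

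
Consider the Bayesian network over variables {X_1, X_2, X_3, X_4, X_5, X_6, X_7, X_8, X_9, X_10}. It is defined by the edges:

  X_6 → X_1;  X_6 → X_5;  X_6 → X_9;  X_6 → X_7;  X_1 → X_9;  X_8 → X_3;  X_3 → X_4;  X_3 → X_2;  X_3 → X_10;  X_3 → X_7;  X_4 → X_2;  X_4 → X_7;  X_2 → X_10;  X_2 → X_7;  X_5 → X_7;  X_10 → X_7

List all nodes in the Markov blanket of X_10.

Recall MB(v) = parents ∪ children ∪ spouses, where spouses are the other parents of v's children.
X_10's parents: X_2, X_3.
Ch(X_10) = {X_7}.
For each child, the remaining parents (spouses of X_10):
  parents(X_7) \ {X_10} = {X_2, X_3, X_4, X_5, X_6}.
MB(X_10) = {X_2, X_3, X_4, X_5, X_6, X_7}.

{X_2, X_3, X_4, X_5, X_6, X_7}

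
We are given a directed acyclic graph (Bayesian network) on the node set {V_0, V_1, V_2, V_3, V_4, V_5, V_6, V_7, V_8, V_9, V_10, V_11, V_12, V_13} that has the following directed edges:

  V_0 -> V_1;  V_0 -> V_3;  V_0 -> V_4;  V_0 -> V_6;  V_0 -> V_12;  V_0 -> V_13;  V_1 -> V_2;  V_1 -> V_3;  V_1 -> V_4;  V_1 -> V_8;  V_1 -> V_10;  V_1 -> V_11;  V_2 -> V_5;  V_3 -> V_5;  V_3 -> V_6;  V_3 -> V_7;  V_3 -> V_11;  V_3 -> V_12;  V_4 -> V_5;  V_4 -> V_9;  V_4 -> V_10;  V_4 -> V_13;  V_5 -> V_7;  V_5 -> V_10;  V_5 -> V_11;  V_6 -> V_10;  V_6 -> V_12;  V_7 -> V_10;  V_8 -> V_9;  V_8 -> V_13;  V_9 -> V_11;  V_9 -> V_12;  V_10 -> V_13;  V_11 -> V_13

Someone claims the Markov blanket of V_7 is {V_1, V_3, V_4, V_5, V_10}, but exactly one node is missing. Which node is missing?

Recall MB(v) = parents ∪ children ∪ spouses, where spouses are the other parents of v's children.
Parents of V_7: V_3, V_5.
V_7 has child V_10.
Parents of each child, excluding V_7:
  V_10: V_1, V_4, V_5, V_6
MB(V_7) = {V_1, V_3, V_4, V_5, V_6, V_10}.
Comparing with the claimed set, V_6 is missing.

V_6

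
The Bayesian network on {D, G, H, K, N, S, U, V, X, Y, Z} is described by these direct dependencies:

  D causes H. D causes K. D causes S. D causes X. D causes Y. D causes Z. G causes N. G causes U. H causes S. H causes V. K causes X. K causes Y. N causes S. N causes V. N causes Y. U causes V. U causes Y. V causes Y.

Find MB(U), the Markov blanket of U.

U has parent G.
U's children: V, Y.
Co-parents of U (other parents of its children):
  V also has parents H, N.
  Y's other parents are D, K, N, V.
MB(U) = {D, G, H, K, N, V, Y}.

{D, G, H, K, N, V, Y}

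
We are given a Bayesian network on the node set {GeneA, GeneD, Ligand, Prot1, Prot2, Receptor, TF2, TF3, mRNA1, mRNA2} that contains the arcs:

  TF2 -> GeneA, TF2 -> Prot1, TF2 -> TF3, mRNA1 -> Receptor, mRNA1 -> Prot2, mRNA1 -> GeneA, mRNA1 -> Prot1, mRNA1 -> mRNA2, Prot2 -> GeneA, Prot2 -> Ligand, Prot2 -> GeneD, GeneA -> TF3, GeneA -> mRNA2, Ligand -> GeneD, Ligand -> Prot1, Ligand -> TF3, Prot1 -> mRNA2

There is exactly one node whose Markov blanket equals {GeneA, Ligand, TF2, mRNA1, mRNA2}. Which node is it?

Prot1

The target node must have every member of {GeneA, Ligand, TF2, mRNA1, mRNA2} as a parent, child, or co-parent, and no others.
Parents of Prot1: Ligand, TF2, mRNA1; children: mRNA2; co-parents: GeneA, mRNA1.
These exactly cover the given set, so the node is Prot1.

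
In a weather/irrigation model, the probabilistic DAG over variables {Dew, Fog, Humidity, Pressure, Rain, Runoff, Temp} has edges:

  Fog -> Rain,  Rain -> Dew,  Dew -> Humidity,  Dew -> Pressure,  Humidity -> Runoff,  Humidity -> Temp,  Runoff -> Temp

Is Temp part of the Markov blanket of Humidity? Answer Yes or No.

Temp is a child of Humidity.
So Temp ∈ MB(Humidity).

Yes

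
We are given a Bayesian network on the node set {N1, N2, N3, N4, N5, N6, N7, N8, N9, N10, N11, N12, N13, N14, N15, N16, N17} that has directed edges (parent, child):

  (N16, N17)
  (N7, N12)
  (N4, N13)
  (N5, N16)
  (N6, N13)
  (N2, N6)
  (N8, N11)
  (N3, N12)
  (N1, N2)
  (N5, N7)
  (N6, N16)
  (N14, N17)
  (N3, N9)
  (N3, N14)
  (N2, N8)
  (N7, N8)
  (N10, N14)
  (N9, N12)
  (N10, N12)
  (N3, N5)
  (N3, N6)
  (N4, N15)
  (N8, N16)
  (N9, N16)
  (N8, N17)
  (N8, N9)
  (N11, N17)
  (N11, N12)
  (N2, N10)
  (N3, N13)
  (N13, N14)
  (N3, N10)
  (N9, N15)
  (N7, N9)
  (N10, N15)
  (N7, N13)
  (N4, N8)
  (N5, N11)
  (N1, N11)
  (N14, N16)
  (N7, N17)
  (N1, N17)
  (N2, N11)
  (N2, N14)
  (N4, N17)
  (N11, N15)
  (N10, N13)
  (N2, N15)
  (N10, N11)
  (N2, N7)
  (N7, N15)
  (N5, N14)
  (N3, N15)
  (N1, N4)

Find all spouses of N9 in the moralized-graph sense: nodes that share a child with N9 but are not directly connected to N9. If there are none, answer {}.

{N2, N4, N5, N6, N10, N11, N14}

Children of N9: N12, N15, N16.
  N12's other parents are N3, N7, N10, N11.
  N15 also has parents N2, N3, N4, N7, N10, N11.
  N16's other parents are N5, N6, N8, N14.
Excluding nodes already adjacent to N9 (N3, N7, N8, N12, N15, N16), the co-parent-only contribution is {N2, N4, N5, N6, N10, N11, N14}.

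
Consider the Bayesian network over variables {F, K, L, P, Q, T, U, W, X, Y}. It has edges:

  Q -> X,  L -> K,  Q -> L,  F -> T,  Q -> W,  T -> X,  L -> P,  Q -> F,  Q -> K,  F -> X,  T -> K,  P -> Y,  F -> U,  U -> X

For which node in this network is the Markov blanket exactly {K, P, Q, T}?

The target node must have every member of {K, P, Q, T} as a parent, child, or co-parent, and no others.
Parents of L: Q; children: K, P; co-parents: Q, T.
These exactly cover the given set, so the node is L.

L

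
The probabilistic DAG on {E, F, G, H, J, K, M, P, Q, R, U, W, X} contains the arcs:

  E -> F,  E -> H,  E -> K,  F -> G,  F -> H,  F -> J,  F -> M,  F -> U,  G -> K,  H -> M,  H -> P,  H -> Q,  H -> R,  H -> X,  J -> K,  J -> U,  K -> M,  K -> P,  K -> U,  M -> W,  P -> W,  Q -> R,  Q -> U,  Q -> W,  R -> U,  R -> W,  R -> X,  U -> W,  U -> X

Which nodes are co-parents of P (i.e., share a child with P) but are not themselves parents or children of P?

{M, Q, R, U}

Children of P: W.
  W: M, Q, R, U
Excluding nodes already adjacent to P (H, K, W), the co-parent-only contribution is {M, Q, R, U}.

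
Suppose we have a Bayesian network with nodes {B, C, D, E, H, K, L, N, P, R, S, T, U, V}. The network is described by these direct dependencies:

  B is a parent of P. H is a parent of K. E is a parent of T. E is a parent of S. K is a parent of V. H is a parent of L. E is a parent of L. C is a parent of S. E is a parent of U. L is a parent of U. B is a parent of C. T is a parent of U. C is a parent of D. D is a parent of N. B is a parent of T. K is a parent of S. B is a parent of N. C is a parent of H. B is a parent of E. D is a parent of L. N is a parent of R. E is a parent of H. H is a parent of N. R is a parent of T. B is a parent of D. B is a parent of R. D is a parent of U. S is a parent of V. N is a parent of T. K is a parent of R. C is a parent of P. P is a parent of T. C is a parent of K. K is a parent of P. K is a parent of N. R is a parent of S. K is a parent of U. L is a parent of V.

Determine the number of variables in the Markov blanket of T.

A node's Markov blanket = Pa ∪ Ch ∪ (parents of Ch other than the node itself).
Parents of T: B, E, N, P, R.
T's children: U.
Parents of each child, excluding T:
  U's other parents are D, E, K, L.
MB(T) = {B, D, E, K, L, N, P, R, U}, which has 9 nodes.

9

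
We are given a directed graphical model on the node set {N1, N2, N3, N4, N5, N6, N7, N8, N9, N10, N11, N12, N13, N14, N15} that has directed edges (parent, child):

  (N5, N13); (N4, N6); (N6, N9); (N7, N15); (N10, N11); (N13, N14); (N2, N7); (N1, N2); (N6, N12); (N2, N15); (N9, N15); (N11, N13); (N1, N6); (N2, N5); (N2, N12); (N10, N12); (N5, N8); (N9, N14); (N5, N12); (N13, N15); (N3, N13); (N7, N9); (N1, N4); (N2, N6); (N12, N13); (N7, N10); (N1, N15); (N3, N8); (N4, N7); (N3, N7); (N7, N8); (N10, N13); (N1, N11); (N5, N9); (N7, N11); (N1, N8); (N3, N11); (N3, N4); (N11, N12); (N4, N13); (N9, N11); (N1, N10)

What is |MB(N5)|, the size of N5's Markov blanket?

12

Recall MB(v) = parents ∪ children ∪ spouses, where spouses are the other parents of v's children.
Pa(N5) = {N2}.
N5 has children N8, N9, N12, N13.
Parents of each child, excluding N5:
  N8: N1, N3, N7
  N9: N6, N7
  N12: N2, N6, N10, N11
  N13: N3, N4, N10, N11, N12
MB(N5) = {N1, N2, N3, N4, N6, N7, N8, N9, N10, N11, N12, N13}, which has 12 nodes.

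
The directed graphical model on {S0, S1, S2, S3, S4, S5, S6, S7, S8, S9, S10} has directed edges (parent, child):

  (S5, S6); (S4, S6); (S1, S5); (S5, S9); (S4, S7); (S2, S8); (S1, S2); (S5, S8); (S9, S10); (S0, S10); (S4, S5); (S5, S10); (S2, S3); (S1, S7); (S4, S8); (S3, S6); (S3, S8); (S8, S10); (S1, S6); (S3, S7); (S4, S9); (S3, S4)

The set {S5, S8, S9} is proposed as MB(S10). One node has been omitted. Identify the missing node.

Recall MB(v) = parents ∪ children ∪ spouses, where spouses are the other parents of v's children.
Parents of S10: S0, S5, S8, S9.
Ch(S10) = {}.
S10 has no children, so there are no co-parents.
MB(S10) = {S0, S5, S8, S9}.
Comparing with the claimed set, S0 is missing.

S0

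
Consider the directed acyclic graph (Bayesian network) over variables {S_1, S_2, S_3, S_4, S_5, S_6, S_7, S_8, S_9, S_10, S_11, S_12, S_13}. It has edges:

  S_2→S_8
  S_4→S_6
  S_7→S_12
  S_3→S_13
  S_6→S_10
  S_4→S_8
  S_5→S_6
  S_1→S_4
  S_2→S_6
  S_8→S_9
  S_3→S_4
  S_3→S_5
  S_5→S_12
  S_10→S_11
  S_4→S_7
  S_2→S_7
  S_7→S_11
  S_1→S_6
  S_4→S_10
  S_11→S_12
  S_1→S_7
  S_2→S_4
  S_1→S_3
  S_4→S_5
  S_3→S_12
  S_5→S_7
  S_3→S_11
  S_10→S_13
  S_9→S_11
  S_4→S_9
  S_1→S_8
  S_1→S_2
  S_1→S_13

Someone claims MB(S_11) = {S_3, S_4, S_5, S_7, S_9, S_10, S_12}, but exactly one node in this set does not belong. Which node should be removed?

S_4

Pa(S_11) = {S_3, S_7, S_9, S_10}.
Children of S_11: S_12.
Other parents of S_11's children:
  S_12: S_3, S_5, S_7
MB(S_11) = {S_3, S_5, S_7, S_9, S_10, S_12}.
S_4 is neither a parent, child, nor co-parent of S_11, so it does not belong.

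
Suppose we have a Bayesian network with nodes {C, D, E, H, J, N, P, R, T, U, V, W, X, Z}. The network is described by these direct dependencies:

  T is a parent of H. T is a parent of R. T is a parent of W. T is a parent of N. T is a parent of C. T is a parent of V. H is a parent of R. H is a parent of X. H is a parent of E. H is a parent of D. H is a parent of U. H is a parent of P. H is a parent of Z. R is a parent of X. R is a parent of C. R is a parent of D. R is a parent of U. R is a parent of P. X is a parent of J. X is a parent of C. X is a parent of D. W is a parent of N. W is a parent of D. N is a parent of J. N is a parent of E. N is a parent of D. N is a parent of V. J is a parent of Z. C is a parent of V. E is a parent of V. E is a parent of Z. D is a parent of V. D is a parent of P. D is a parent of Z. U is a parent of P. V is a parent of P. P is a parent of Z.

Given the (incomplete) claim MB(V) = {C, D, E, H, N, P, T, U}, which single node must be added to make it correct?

R

Parents of V: C, D, E, N, T.
Ch(V) = {P}.
Co-parents of V (other parents of its children):
  P: D, H, R, U
MB(V) = {C, D, E, H, N, P, R, T, U}.
Comparing with the claimed set, R is missing.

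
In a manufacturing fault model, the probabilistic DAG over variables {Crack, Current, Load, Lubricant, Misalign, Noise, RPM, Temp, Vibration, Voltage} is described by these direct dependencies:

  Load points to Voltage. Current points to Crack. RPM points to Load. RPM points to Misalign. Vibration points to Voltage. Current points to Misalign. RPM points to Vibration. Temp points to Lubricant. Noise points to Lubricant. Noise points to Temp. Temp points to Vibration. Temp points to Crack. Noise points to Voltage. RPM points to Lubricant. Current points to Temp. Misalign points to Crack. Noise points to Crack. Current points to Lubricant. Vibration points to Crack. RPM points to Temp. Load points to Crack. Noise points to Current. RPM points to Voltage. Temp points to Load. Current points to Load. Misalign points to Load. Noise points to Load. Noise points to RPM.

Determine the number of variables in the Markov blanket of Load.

8

Load's parents: Current, Misalign, Noise, RPM, Temp.
Load has children Crack, Voltage.
Parents of each child, excluding Load:
  parents(Crack) \ {Load} = {Current, Misalign, Noise, Temp, Vibration}.
  Voltage also has parents Noise, RPM, Vibration.
MB(Load) = {Crack, Current, Misalign, Noise, RPM, Temp, Vibration, Voltage}, which has 8 nodes.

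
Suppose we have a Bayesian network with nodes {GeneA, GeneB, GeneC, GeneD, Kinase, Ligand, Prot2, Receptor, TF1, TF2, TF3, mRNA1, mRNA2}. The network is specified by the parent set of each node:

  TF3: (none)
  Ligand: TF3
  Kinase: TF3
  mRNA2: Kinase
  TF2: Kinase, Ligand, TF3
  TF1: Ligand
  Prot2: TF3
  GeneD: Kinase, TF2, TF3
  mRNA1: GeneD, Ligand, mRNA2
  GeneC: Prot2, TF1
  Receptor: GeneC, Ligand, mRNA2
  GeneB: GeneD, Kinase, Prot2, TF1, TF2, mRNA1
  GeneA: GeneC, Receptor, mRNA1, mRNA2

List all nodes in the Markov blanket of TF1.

Parents of TF1: Ligand.
Ch(TF1) = {GeneB, GeneC}.
Parents of each child, excluding TF1:
  GeneC: Prot2
  GeneB: GeneD, Kinase, Prot2, TF2, mRNA1
MB(TF1) = {GeneB, GeneC, GeneD, Kinase, Ligand, Prot2, TF2, mRNA1}.

{GeneB, GeneC, GeneD, Kinase, Ligand, Prot2, TF2, mRNA1}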